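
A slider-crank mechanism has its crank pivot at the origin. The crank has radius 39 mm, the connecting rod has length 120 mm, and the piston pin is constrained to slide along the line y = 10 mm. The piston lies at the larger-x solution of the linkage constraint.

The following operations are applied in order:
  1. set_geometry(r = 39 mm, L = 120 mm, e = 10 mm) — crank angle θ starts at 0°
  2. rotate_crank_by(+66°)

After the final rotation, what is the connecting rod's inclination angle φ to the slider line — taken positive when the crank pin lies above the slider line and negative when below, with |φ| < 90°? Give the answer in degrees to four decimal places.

12.3316

set_geometry: r = 39 mm, L = 120 mm, e = 10 mm; θ ← 0°
rotate_crank_by(+66°): θ ← 0° +66° = 66°
crank pin P = (r cos θ, r sin θ) = (15.862729, 35.628273)
h = r sin θ − e = 35.628273 − 10 = 25.628273
sin φ = h / L = 25.628273 / 120 = 0.21356894
φ = arcsin(0.21356894) = 12.331584°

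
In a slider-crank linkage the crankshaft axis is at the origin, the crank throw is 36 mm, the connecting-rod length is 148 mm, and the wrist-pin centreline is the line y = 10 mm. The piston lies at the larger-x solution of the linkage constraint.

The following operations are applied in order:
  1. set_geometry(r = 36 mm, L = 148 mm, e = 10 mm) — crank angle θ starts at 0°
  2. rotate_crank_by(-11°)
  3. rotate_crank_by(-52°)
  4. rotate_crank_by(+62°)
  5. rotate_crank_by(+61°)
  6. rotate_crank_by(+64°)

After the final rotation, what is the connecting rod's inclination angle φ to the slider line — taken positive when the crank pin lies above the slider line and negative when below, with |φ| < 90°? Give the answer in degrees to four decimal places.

7.7060

set_geometry: r = 36 mm, L = 148 mm, e = 10 mm; θ ← 0°
rotate_crank_by(-11°): θ ← 0° -11° = -11°
rotate_crank_by(-52°): θ ← -11° -52° = -63°
rotate_crank_by(+62°): θ ← -63° +62° = -1°
rotate_crank_by(+61°): θ ← -1° +61° = 60°
rotate_crank_by(+64°): θ ← 60° +64° = 124°
crank pin P = (r cos θ, r sin θ) = (-20.130945, 29.845353)
h = r sin θ − e = 29.845353 − 10 = 19.845353
sin φ = h / L = 19.845353 / 148 = 0.13409022
φ = arcsin(0.13409022) = 7.706015°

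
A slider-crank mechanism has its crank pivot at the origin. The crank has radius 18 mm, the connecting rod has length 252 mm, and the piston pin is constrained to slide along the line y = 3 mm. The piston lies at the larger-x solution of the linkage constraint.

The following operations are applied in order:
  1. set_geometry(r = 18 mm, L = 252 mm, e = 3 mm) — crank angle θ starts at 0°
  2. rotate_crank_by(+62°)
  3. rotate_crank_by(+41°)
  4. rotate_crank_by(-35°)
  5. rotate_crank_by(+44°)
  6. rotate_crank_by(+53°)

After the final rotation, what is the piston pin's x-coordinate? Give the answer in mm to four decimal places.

234.6079

set_geometry: r = 18 mm, L = 252 mm, e = 3 mm; θ ← 0°
rotate_crank_by(+62°): θ ← 0° +62° = 62°
rotate_crank_by(+41°): θ ← 62° +41° = 103°
rotate_crank_by(-35°): θ ← 103° -35° = 68°
rotate_crank_by(+44°): θ ← 68° +44° = 112°
rotate_crank_by(+53°): θ ← 112° +53° = 165°
crank pin P = (r cos θ, r sin θ) = (-17.386665, 4.658743)
h = r sin θ − e = 4.658743 − 3 = 1.658743
x = r cos θ + √(L² − h²) = -17.386665 + √(63504.0 − 2.7514) = -17.386665 + 251.994541 = 234.607876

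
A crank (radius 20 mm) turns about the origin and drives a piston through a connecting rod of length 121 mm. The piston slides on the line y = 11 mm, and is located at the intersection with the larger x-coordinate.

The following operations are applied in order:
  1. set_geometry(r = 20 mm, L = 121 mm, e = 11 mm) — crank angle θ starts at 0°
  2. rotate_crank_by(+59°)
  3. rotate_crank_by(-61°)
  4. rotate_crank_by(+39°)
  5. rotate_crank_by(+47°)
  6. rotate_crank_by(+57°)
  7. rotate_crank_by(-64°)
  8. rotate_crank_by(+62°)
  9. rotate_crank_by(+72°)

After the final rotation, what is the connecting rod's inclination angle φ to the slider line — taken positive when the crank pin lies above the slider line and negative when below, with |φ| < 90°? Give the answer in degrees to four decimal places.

-10.1391

set_geometry: r = 20 mm, L = 121 mm, e = 11 mm; θ ← 0°
rotate_crank_by(+59°): θ ← 0° +59° = 59°
rotate_crank_by(-61°): θ ← 59° -61° = -2°
rotate_crank_by(+39°): θ ← -2° +39° = 37°
rotate_crank_by(+47°): θ ← 37° +47° = 84°
rotate_crank_by(+57°): θ ← 84° +57° = 141°
rotate_crank_by(-64°): θ ← 141° -64° = 77°
rotate_crank_by(+62°): θ ← 77° +62° = 139°
rotate_crank_by(+72°): θ ← 139° +72° = 211°
crank pin P = (r cos θ, r sin θ) = (-17.143346, -10.300761)
h = r sin θ − e = -10.300761 − 11 = -21.300761
sin φ = h / L = -21.300761 / 121 = -0.17603935
φ = arcsin(-0.17603935) = -10.139148°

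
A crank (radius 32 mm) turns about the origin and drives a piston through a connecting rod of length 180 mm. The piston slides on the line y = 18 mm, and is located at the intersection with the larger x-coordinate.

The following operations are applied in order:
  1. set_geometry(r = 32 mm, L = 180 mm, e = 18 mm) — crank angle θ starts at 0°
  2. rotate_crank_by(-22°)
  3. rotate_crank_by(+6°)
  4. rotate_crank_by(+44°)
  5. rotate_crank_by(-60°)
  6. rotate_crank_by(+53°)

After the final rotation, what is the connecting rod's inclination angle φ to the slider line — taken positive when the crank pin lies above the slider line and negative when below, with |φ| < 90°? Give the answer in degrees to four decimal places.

set_geometry: r = 32 mm, L = 180 mm, e = 18 mm; θ ← 0°
rotate_crank_by(-22°): θ ← 0° -22° = -22°
rotate_crank_by(+6°): θ ← -22° +6° = -16°
rotate_crank_by(+44°): θ ← -16° +44° = 28°
rotate_crank_by(-60°): θ ← 28° -60° = -32°
rotate_crank_by(+53°): θ ← -32° +53° = 21°
crank pin P = (r cos θ, r sin θ) = (29.874574, 11.467774)
h = r sin θ − e = 11.467774 − 18 = -6.532226
sin φ = h / L = -6.532226 / 180 = -0.03629014
φ = arcsin(-0.03629014) = -2.079729°

-2.0797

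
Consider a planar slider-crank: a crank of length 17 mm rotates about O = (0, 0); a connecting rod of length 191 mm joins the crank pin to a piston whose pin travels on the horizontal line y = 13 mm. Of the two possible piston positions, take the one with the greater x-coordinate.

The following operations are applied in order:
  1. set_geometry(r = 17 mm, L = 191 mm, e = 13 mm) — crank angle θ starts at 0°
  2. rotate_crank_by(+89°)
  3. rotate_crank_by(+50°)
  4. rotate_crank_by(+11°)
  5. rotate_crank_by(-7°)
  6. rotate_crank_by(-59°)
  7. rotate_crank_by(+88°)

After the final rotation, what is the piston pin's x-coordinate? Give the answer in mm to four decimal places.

set_geometry: r = 17 mm, L = 191 mm, e = 13 mm; θ ← 0°
rotate_crank_by(+89°): θ ← 0° +89° = 89°
rotate_crank_by(+50°): θ ← 89° +50° = 139°
rotate_crank_by(+11°): θ ← 139° +11° = 150°
rotate_crank_by(-7°): θ ← 150° -7° = 143°
rotate_crank_by(-59°): θ ← 143° -59° = 84°
rotate_crank_by(+88°): θ ← 84° +88° = 172°
crank pin P = (r cos θ, r sin θ) = (-16.834557, 2.365943)
h = r sin θ − e = 2.365943 − 13 = -10.634057
x = r cos θ + √(L² − h²) = -16.834557 + √(36481.0 − 113.0832) = -16.834557 + 190.703741 = 173.869184

173.8692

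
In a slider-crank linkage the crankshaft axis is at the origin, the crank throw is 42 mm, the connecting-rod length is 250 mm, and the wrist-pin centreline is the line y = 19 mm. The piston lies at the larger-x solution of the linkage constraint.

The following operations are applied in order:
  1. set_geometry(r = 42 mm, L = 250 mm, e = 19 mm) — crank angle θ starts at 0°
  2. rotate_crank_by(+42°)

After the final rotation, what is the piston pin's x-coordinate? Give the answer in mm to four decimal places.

set_geometry: r = 42 mm, L = 250 mm, e = 19 mm; θ ← 0°
rotate_crank_by(+42°): θ ← 0° +42° = 42°
crank pin P = (r cos θ, r sin θ) = (31.212083, 28.103485)
h = r sin θ − e = 28.103485 − 19 = 9.103485
x = r cos θ + √(L² − h²) = 31.212083 + √(62500.0 − 82.8734) = 31.212083 + 249.834198 = 281.046281

281.0463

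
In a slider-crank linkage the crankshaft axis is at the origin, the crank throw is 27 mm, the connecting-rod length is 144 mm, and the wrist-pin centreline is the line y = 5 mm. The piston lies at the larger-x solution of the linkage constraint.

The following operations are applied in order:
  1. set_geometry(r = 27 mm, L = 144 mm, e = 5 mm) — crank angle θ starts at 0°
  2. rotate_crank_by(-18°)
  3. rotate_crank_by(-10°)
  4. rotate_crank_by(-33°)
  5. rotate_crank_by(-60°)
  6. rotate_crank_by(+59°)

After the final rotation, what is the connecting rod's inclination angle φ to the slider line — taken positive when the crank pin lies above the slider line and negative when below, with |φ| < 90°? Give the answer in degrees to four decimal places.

-11.5530

set_geometry: r = 27 mm, L = 144 mm, e = 5 mm; θ ← 0°
rotate_crank_by(-18°): θ ← 0° -18° = -18°
rotate_crank_by(-10°): θ ← -18° -10° = -28°
rotate_crank_by(-33°): θ ← -28° -33° = -61°
rotate_crank_by(-60°): θ ← -61° -60° = -121°
rotate_crank_by(+59°): θ ← -121° +59° = -62°
crank pin P = (r cos θ, r sin θ) = (12.675732, -23.839585)
h = r sin θ − e = -23.839585 − 5 = -28.839585
sin φ = h / L = -28.839585 / 144 = -0.20027490
φ = arcsin(-0.20027490) = -11.553035°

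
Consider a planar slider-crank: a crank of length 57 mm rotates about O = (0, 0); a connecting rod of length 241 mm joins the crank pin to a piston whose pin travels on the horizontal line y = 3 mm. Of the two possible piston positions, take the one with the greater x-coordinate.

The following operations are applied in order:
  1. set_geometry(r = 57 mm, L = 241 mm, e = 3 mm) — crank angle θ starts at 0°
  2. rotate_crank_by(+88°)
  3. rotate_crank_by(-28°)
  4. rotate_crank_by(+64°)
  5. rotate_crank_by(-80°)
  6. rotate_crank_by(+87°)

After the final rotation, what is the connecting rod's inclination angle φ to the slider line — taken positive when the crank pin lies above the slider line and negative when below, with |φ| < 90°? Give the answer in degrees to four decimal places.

9.5583

set_geometry: r = 57 mm, L = 241 mm, e = 3 mm; θ ← 0°
rotate_crank_by(+88°): θ ← 0° +88° = 88°
rotate_crank_by(-28°): θ ← 88° -28° = 60°
rotate_crank_by(+64°): θ ← 60° +64° = 124°
rotate_crank_by(-80°): θ ← 124° -80° = 44°
rotate_crank_by(+87°): θ ← 44° +87° = 131°
crank pin P = (r cos θ, r sin θ) = (-37.395365, 43.018446)
h = r sin θ − e = 43.018446 − 3 = 40.018446
sin φ = h / L = 40.018446 / 241 = 0.16605164
φ = arcsin(0.16605164) = 9.558332°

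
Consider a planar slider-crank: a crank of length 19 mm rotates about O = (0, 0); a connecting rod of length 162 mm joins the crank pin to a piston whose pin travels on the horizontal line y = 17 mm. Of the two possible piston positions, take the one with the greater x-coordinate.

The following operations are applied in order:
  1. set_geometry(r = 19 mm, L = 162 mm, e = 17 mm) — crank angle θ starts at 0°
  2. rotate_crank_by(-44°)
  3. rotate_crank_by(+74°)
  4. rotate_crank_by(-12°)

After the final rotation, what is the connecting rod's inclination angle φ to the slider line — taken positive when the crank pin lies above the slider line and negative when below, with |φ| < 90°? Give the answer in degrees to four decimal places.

set_geometry: r = 19 mm, L = 162 mm, e = 17 mm; θ ← 0°
rotate_crank_by(-44°): θ ← 0° -44° = -44°
rotate_crank_by(+74°): θ ← -44° +74° = 30°
rotate_crank_by(-12°): θ ← 30° -12° = 18°
crank pin P = (r cos θ, r sin θ) = (18.070074, 5.871323)
h = r sin θ − e = 5.871323 − 17 = -11.128677
sin φ = h / L = -11.128677 / 162 = -0.06869554
φ = arcsin(-0.06869554) = -3.939067°

-3.9391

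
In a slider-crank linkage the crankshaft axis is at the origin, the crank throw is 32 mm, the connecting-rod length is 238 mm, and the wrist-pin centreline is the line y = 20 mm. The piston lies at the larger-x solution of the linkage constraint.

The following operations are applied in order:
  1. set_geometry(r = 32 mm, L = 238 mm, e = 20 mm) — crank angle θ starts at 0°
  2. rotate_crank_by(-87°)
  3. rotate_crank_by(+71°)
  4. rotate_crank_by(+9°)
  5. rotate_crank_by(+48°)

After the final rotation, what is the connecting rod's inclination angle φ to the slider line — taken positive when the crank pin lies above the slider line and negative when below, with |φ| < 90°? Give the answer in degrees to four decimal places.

set_geometry: r = 32 mm, L = 238 mm, e = 20 mm; θ ← 0°
rotate_crank_by(-87°): θ ← 0° -87° = -87°
rotate_crank_by(+71°): θ ← -87° +71° = -16°
rotate_crank_by(+9°): θ ← -16° +9° = -7°
rotate_crank_by(+48°): θ ← -7° +48° = 41°
crank pin P = (r cos θ, r sin θ) = (24.150707, 20.993889)
h = r sin θ − e = 20.993889 − 20 = 0.993889
sin φ = h / L = 0.993889 / 238 = 0.00417600
φ = arcsin(0.00417600) = 0.239268°

0.2393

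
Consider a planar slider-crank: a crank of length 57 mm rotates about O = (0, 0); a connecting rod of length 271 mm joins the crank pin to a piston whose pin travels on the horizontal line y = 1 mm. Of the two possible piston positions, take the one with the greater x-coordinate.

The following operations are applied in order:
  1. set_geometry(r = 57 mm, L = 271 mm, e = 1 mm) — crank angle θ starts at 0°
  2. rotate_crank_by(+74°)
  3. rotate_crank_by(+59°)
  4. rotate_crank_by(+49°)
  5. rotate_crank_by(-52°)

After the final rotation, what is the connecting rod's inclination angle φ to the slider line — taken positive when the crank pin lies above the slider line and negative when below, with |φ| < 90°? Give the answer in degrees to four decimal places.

set_geometry: r = 57 mm, L = 271 mm, e = 1 mm; θ ← 0°
rotate_crank_by(+74°): θ ← 0° +74° = 74°
rotate_crank_by(+59°): θ ← 74° +59° = 133°
rotate_crank_by(+49°): θ ← 133° +49° = 182°
rotate_crank_by(-52°): θ ← 182° -52° = 130°
crank pin P = (r cos θ, r sin θ) = (-36.638894, 43.664533)
h = r sin θ − e = 43.664533 − 1 = 42.664533
sin φ = h / L = 42.664533 / 271 = 0.15743370
φ = arcsin(0.15743370) = 9.057970°

9.0580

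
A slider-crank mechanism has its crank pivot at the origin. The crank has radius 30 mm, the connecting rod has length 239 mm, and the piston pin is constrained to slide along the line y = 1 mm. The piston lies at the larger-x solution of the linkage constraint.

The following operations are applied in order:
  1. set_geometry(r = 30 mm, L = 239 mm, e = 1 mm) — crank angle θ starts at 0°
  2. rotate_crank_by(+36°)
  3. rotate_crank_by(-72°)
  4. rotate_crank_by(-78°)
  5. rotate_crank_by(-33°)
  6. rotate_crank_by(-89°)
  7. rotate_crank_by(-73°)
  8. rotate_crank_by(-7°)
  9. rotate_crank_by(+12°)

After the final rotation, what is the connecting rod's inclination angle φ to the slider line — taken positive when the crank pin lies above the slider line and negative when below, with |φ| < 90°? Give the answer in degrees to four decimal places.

5.7322

set_geometry: r = 30 mm, L = 239 mm, e = 1 mm; θ ← 0°
rotate_crank_by(+36°): θ ← 0° +36° = 36°
rotate_crank_by(-72°): θ ← 36° -72° = -36°
rotate_crank_by(-78°): θ ← -36° -78° = -114°
rotate_crank_by(-33°): θ ← -114° -33° = -147°
rotate_crank_by(-89°): θ ← -147° -89° = -236°
rotate_crank_by(-73°): θ ← -236° -73° = -309°
rotate_crank_by(-7°): θ ← -309° -7° = -316°
rotate_crank_by(+12°): θ ← -316° +12° = -304°
crank pin P = (r cos θ, r sin θ) = (16.775787, 24.871127)
h = r sin θ − e = 24.871127 − 1 = 23.871127
sin φ = h / L = 23.871127 / 239 = 0.09987919
φ = arcsin(0.09987919) = 5.732214°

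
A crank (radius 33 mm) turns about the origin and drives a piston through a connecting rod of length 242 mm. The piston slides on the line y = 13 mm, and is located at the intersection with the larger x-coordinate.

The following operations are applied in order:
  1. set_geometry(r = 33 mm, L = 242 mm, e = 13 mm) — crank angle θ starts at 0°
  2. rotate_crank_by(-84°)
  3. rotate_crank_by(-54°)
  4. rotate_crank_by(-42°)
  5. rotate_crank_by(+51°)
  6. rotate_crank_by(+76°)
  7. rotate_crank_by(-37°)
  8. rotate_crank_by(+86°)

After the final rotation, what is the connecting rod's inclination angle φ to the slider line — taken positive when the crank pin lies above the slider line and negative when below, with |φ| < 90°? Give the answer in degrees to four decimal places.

-3.6253

set_geometry: r = 33 mm, L = 242 mm, e = 13 mm; θ ← 0°
rotate_crank_by(-84°): θ ← 0° -84° = -84°
rotate_crank_by(-54°): θ ← -84° -54° = -138°
rotate_crank_by(-42°): θ ← -138° -42° = -180°
rotate_crank_by(+51°): θ ← -180° +51° = -129°
rotate_crank_by(+76°): θ ← -129° +76° = -53°
rotate_crank_by(-37°): θ ← -53° -37° = -90°
rotate_crank_by(+86°): θ ← -90° +86° = -4°
crank pin P = (r cos θ, r sin θ) = (32.919614, -2.301964)
h = r sin θ − e = -2.301964 − 13 = -15.301964
sin φ = h / L = -15.301964 / 242 = -0.06323125
φ = arcsin(-0.06323125) = -3.625303°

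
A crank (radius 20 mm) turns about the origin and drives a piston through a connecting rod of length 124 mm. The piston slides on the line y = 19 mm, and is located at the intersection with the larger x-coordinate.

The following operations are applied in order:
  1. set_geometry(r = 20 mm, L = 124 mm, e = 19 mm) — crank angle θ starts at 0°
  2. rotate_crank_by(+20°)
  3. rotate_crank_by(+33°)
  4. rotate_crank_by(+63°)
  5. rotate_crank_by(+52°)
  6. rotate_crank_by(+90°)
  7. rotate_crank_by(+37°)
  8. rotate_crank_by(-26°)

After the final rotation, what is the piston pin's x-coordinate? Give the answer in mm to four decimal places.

117.3592

set_geometry: r = 20 mm, L = 124 mm, e = 19 mm; θ ← 0°
rotate_crank_by(+20°): θ ← 0° +20° = 20°
rotate_crank_by(+33°): θ ← 20° +33° = 53°
rotate_crank_by(+63°): θ ← 53° +63° = 116°
rotate_crank_by(+52°): θ ← 116° +52° = 168°
rotate_crank_by(+90°): θ ← 168° +90° = 258°
rotate_crank_by(+37°): θ ← 258° +37° = 295°
rotate_crank_by(-26°): θ ← 295° -26° = 269°
crank pin P = (r cos θ, r sin θ) = (-0.349048, -19.996954)
h = r sin θ − e = -19.996954 − 19 = -38.996954
x = r cos θ + √(L² − h²) = -0.349048 + √(15376.0 − 1520.7624) = -0.349048 + 117.708273 = 117.359225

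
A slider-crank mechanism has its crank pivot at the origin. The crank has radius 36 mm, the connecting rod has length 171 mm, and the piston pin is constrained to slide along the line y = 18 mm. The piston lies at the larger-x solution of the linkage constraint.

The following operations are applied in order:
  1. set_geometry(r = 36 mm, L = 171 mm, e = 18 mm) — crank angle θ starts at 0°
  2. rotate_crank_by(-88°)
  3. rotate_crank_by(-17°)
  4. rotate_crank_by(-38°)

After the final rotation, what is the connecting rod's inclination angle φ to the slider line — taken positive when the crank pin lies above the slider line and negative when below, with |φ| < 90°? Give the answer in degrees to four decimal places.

-13.4126

set_geometry: r = 36 mm, L = 171 mm, e = 18 mm; θ ← 0°
rotate_crank_by(-88°): θ ← 0° -88° = -88°
rotate_crank_by(-17°): θ ← -88° -17° = -105°
rotate_crank_by(-38°): θ ← -105° -38° = -143°
crank pin P = (r cos θ, r sin θ) = (-28.750878, -21.665341)
h = r sin θ − e = -21.665341 − 18 = -39.665341
sin φ = h / L = -39.665341 / 171 = -0.23196106
φ = arcsin(-0.23196106) = -13.412555°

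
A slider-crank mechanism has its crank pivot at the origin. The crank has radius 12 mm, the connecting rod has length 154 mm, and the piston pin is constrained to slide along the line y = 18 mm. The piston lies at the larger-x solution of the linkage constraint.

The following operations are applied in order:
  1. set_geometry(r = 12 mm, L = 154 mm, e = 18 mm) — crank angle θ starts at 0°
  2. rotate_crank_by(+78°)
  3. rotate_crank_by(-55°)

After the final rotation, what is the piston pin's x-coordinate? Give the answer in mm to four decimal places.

164.4697

set_geometry: r = 12 mm, L = 154 mm, e = 18 mm; θ ← 0°
rotate_crank_by(+78°): θ ← 0° +78° = 78°
rotate_crank_by(-55°): θ ← 78° -55° = 23°
crank pin P = (r cos θ, r sin θ) = (11.046058, 4.688774)
h = r sin θ − e = 4.688774 − 18 = -13.311226
x = r cos θ + √(L² − h²) = 11.046058 + √(23716.0 − 177.1887) = 11.046058 + 153.423633 = 164.469692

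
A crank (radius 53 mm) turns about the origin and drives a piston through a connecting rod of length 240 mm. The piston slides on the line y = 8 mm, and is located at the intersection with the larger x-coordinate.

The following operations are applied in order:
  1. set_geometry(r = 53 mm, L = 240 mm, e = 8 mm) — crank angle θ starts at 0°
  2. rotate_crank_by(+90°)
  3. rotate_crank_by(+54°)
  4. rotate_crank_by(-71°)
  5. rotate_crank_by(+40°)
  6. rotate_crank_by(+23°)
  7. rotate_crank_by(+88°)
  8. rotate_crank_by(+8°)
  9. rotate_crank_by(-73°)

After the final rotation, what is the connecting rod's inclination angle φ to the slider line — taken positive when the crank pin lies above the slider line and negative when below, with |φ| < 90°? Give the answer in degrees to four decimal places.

2.6254

set_geometry: r = 53 mm, L = 240 mm, e = 8 mm; θ ← 0°
rotate_crank_by(+90°): θ ← 0° +90° = 90°
rotate_crank_by(+54°): θ ← 90° +54° = 144°
rotate_crank_by(-71°): θ ← 144° -71° = 73°
rotate_crank_by(+40°): θ ← 73° +40° = 113°
rotate_crank_by(+23°): θ ← 113° +23° = 136°
rotate_crank_by(+88°): θ ← 136° +88° = 224°
rotate_crank_by(+8°): θ ← 224° +8° = 232°
rotate_crank_by(-73°): θ ← 232° -73° = 159°
crank pin P = (r cos θ, r sin θ) = (-49.479763, 18.993501)
h = r sin θ − e = 18.993501 − 8 = 10.993501
sin φ = h / L = 10.993501 / 240 = 0.04580626
φ = arcsin(0.04580626) = 2.625424°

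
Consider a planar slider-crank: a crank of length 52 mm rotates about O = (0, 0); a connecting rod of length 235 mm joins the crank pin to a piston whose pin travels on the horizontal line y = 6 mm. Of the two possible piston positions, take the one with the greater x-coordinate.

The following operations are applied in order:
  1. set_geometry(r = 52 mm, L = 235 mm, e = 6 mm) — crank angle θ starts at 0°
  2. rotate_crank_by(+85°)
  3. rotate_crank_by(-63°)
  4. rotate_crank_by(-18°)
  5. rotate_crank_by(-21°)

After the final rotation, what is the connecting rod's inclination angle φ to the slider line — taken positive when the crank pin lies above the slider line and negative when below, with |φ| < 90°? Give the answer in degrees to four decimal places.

-5.1767

set_geometry: r = 52 mm, L = 235 mm, e = 6 mm; θ ← 0°
rotate_crank_by(+85°): θ ← 0° +85° = 85°
rotate_crank_by(-63°): θ ← 85° -63° = 22°
rotate_crank_by(-18°): θ ← 22° -18° = 4°
rotate_crank_by(-21°): θ ← 4° -21° = -17°
crank pin P = (r cos θ, r sin θ) = (49.727847, -15.203329)
h = r sin θ − e = -15.203329 − 6 = -21.203329
sin φ = h / L = -21.203329 / 235 = -0.09022693
φ = arcsin(-0.09022693) = -5.176662°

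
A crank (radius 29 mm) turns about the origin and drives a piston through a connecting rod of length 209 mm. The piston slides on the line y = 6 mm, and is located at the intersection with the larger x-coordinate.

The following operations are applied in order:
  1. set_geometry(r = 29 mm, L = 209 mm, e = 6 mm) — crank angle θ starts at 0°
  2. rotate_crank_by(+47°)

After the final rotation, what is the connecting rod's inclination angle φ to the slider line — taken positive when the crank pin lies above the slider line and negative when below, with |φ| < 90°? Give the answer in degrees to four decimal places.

4.1732

set_geometry: r = 29 mm, L = 209 mm, e = 6 mm; θ ← 0°
rotate_crank_by(+47°): θ ← 0° +47° = 47°
crank pin P = (r cos θ, r sin θ) = (19.777952, 21.209257)
h = r sin θ − e = 21.209257 − 6 = 15.209257
sin φ = h / L = 15.209257 / 209 = 0.07277157
φ = arcsin(0.07277157) = 4.173192°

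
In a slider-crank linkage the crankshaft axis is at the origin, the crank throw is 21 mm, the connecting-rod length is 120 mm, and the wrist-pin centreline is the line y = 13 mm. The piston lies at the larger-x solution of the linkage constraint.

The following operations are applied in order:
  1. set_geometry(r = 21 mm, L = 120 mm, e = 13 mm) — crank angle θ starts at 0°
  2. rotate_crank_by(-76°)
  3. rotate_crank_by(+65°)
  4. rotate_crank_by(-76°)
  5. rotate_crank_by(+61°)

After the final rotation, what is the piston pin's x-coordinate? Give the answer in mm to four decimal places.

set_geometry: r = 21 mm, L = 120 mm, e = 13 mm; θ ← 0°
rotate_crank_by(-76°): θ ← 0° -76° = -76°
rotate_crank_by(+65°): θ ← -76° +65° = -11°
rotate_crank_by(-76°): θ ← -11° -76° = -87°
rotate_crank_by(+61°): θ ← -87° +61° = -26°
crank pin P = (r cos θ, r sin θ) = (18.874675, -9.205794)
h = r sin θ − e = -9.205794 − 13 = -22.205794
x = r cos θ + √(L² − h²) = 18.874675 + √(14400.0 − 493.0973) = 18.874675 + 117.927532 = 136.802207

136.8022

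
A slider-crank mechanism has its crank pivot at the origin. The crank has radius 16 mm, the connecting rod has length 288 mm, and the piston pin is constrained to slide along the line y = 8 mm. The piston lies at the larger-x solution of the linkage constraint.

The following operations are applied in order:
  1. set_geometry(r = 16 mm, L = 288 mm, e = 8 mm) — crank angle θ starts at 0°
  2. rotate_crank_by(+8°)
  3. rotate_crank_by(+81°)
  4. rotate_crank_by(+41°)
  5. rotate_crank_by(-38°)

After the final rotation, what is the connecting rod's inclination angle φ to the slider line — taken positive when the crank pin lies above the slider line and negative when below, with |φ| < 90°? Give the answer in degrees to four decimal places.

set_geometry: r = 16 mm, L = 288 mm, e = 8 mm; θ ← 0°
rotate_crank_by(+8°): θ ← 0° +8° = 8°
rotate_crank_by(+81°): θ ← 8° +81° = 89°
rotate_crank_by(+41°): θ ← 89° +41° = 130°
rotate_crank_by(-38°): θ ← 130° -38° = 92°
crank pin P = (r cos θ, r sin θ) = (-0.558392, 15.990253)
h = r sin θ − e = 15.990253 − 8 = 7.990253
sin φ = h / L = 7.990253 / 288 = 0.02774393
φ = arcsin(0.02774393) = 1.589814°

1.5898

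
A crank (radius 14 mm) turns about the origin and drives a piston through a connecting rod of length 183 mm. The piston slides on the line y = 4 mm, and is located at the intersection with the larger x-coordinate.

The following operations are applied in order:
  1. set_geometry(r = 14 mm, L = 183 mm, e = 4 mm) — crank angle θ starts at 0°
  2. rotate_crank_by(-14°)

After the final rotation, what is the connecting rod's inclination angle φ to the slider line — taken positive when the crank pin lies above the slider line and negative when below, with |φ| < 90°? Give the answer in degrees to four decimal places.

set_geometry: r = 14 mm, L = 183 mm, e = 4 mm; θ ← 0°
rotate_crank_by(-14°): θ ← 0° -14° = -14°
crank pin P = (r cos θ, r sin θ) = (13.584140, -3.386907)
h = r sin θ − e = -3.386907 − 4 = -7.386907
sin φ = h / L = -7.386907 / 183 = -0.04036561
φ = arcsin(-0.04036561) = -2.313408°

-2.3134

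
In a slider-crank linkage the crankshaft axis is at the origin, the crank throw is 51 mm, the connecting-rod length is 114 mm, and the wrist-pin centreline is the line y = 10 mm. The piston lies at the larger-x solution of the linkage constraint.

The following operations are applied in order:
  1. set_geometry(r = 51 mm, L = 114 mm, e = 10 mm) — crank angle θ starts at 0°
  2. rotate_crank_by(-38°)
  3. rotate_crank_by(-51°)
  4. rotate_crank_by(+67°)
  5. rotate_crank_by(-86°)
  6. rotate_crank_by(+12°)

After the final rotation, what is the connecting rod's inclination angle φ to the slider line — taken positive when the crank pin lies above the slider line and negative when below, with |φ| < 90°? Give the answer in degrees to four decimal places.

set_geometry: r = 51 mm, L = 114 mm, e = 10 mm; θ ← 0°
rotate_crank_by(-38°): θ ← 0° -38° = -38°
rotate_crank_by(-51°): θ ← -38° -51° = -89°
rotate_crank_by(+67°): θ ← -89° +67° = -22°
rotate_crank_by(-86°): θ ← -22° -86° = -108°
rotate_crank_by(+12°): θ ← -108° +12° = -96°
crank pin P = (r cos θ, r sin θ) = (-5.330952, -50.720617)
h = r sin θ − e = -50.720617 − 10 = -60.720617
sin φ = h / L = -60.720617 / 114 = -0.53263699
φ = arcsin(-0.53263699) = -32.183799°

-32.1838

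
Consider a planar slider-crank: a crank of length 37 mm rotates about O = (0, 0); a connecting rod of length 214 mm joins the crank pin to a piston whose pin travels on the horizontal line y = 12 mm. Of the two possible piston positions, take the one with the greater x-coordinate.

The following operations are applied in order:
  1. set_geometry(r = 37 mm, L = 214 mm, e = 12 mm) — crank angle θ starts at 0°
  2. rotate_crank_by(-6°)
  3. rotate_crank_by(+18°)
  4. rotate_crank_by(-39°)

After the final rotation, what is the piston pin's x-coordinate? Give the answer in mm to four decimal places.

set_geometry: r = 37 mm, L = 214 mm, e = 12 mm; θ ← 0°
rotate_crank_by(-6°): θ ← 0° -6° = -6°
rotate_crank_by(+18°): θ ← -6° +18° = 12°
rotate_crank_by(-39°): θ ← 12° -39° = -27°
crank pin P = (r cos θ, r sin θ) = (32.967241, -16.797648)
h = r sin θ − e = -16.797648 − 12 = -28.797648
x = r cos θ + √(L² − h²) = 32.967241 + √(45796.0 − 829.3046) = 32.967241 + 212.053520 = 245.020762

245.0208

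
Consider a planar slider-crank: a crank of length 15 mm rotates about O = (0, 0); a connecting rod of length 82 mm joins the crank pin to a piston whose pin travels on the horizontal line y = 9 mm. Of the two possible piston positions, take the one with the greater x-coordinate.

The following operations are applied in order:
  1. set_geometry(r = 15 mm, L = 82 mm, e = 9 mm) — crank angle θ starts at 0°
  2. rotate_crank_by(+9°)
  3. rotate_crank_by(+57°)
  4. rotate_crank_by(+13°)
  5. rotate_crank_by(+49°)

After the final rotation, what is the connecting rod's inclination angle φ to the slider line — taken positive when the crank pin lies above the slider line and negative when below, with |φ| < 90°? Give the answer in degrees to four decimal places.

set_geometry: r = 15 mm, L = 82 mm, e = 9 mm; θ ← 0°
rotate_crank_by(+9°): θ ← 0° +9° = 9°
rotate_crank_by(+57°): θ ← 9° +57° = 66°
rotate_crank_by(+13°): θ ← 66° +13° = 79°
rotate_crank_by(+49°): θ ← 79° +49° = 128°
crank pin P = (r cos θ, r sin θ) = (-9.234922, 11.820161)
h = r sin θ − e = 11.820161 − 9 = 2.820161
sin φ = h / L = 2.820161 / 82 = 0.03439221
φ = arcsin(0.03439221) = 1.970917°

1.9709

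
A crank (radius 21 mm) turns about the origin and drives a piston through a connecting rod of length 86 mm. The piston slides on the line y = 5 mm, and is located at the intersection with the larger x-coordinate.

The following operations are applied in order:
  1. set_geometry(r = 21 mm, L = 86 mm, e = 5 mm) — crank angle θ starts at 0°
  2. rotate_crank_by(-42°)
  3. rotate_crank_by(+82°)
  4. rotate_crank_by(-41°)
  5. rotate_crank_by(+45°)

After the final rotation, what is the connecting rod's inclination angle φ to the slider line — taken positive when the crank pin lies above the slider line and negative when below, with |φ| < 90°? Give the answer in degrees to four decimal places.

set_geometry: r = 21 mm, L = 86 mm, e = 5 mm; θ ← 0°
rotate_crank_by(-42°): θ ← 0° -42° = -42°
rotate_crank_by(+82°): θ ← -42° +82° = 40°
rotate_crank_by(-41°): θ ← 40° -41° = -1°
rotate_crank_by(+45°): θ ← -1° +45° = 44°
crank pin P = (r cos θ, r sin θ) = (15.106136, 14.587826)
h = r sin θ − e = 14.587826 − 5 = 9.587826
sin φ = h / L = 9.587826 / 86 = 0.11148635
φ = arcsin(0.11148635) = 6.401004°

6.4010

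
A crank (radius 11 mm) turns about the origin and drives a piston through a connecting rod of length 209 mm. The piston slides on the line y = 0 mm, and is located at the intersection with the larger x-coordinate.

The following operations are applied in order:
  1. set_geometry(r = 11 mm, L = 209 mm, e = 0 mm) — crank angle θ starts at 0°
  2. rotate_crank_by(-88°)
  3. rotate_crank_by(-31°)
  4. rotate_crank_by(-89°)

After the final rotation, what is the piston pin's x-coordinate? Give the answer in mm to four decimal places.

199.2238

set_geometry: r = 11 mm, L = 209 mm, e = 0 mm; θ ← 0°
rotate_crank_by(-88°): θ ← 0° -88° = -88°
rotate_crank_by(-31°): θ ← -88° -31° = -119°
rotate_crank_by(-89°): θ ← -119° -89° = -208°
crank pin P = (r cos θ, r sin θ) = (-9.712424, 5.164187)
h = r sin θ − e = 5.164187 − 0 = 5.164187
x = r cos θ + √(L² − h²) = -9.712424 + √(43681.0 − 26.6688) = -9.712424 + 208.936189 = 199.223766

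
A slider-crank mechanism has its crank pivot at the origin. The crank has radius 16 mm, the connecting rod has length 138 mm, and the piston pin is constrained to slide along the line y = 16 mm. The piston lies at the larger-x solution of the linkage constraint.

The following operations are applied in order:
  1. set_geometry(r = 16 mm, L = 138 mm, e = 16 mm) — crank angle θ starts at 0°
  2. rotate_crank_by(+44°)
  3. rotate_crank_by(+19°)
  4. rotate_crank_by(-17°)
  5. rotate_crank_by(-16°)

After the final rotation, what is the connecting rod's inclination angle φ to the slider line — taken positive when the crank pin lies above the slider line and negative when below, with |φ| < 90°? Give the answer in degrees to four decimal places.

set_geometry: r = 16 mm, L = 138 mm, e = 16 mm; θ ← 0°
rotate_crank_by(+44°): θ ← 0° +44° = 44°
rotate_crank_by(+19°): θ ← 44° +19° = 63°
rotate_crank_by(-17°): θ ← 63° -17° = 46°
rotate_crank_by(-16°): θ ← 46° -16° = 30°
crank pin P = (r cos θ, r sin θ) = (13.856406, 8.000000)
h = r sin θ − e = 8.000000 − 16 = -8.000000
sin φ = h / L = -8.000000 / 138 = -0.05797101
φ = arcsin(-0.05797101) = -3.323358°

-3.3234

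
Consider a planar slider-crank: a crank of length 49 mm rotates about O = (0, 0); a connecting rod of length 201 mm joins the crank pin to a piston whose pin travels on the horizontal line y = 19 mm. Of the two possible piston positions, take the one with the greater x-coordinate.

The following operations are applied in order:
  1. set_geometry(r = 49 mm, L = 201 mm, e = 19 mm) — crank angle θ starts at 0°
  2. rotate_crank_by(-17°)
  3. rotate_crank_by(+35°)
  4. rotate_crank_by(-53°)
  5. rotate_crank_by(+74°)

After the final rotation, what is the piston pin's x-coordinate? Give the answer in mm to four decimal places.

238.7313

set_geometry: r = 49 mm, L = 201 mm, e = 19 mm; θ ← 0°
rotate_crank_by(-17°): θ ← 0° -17° = -17°
rotate_crank_by(+35°): θ ← -17° +35° = 18°
rotate_crank_by(-53°): θ ← 18° -53° = -35°
rotate_crank_by(+74°): θ ← -35° +74° = 39°
crank pin P = (r cos θ, r sin θ) = (38.080152, 30.836699)
h = r sin θ − e = 30.836699 − 19 = 11.836699
x = r cos θ + √(L² − h²) = 38.080152 + √(40401.0 − 140.1074) = 38.080152 + 200.651171 = 238.731323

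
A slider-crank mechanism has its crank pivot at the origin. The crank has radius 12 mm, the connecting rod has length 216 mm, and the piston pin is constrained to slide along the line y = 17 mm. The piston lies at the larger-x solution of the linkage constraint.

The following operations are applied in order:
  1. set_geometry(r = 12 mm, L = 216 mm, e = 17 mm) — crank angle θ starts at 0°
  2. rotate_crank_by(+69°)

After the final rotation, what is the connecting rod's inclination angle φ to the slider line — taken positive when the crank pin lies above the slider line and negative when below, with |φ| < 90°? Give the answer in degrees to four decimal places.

set_geometry: r = 12 mm, L = 216 mm, e = 17 mm; θ ← 0°
rotate_crank_by(+69°): θ ← 0° +69° = 69°
crank pin P = (r cos θ, r sin θ) = (4.300415, 11.202965)
h = r sin θ − e = 11.202965 − 17 = -5.797035
sin φ = h / L = -5.797035 / 216 = -0.02683812
φ = arcsin(-0.02683812) = -1.537896°

-1.5379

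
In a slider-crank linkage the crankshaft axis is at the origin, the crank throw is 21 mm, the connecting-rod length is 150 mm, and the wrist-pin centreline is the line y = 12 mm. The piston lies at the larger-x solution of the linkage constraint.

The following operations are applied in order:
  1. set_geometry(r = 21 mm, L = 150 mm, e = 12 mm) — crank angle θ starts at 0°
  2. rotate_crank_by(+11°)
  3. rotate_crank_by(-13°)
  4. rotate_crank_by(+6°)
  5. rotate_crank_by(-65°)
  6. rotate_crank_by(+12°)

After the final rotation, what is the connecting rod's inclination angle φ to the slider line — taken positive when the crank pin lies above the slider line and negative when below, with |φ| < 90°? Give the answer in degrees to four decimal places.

set_geometry: r = 21 mm, L = 150 mm, e = 12 mm; θ ← 0°
rotate_crank_by(+11°): θ ← 0° +11° = 11°
rotate_crank_by(-13°): θ ← 11° -13° = -2°
rotate_crank_by(+6°): θ ← -2° +6° = 4°
rotate_crank_by(-65°): θ ← 4° -65° = -61°
rotate_crank_by(+12°): θ ← -61° +12° = -49°
crank pin P = (r cos θ, r sin θ) = (13.777240, -15.848901)
h = r sin θ − e = -15.848901 − 12 = -27.848901
sin φ = h / L = -27.848901 / 150 = -0.18565934
φ = arcsin(-0.18565934) = -10.699576°

-10.6996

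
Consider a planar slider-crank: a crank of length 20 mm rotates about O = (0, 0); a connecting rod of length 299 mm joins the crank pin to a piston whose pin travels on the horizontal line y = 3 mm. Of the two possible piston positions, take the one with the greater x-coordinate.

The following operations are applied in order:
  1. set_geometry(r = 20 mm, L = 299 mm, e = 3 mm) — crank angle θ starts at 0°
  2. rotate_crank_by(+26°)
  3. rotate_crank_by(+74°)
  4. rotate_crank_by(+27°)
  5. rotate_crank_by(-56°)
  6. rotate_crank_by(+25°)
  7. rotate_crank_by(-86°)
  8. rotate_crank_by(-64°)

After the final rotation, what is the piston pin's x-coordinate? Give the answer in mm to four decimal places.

310.1399

set_geometry: r = 20 mm, L = 299 mm, e = 3 mm; θ ← 0°
rotate_crank_by(+26°): θ ← 0° +26° = 26°
rotate_crank_by(+74°): θ ← 26° +74° = 100°
rotate_crank_by(+27°): θ ← 100° +27° = 127°
rotate_crank_by(-56°): θ ← 127° -56° = 71°
rotate_crank_by(+25°): θ ← 71° +25° = 96°
rotate_crank_by(-86°): θ ← 96° -86° = 10°
rotate_crank_by(-64°): θ ← 10° -64° = -54°
crank pin P = (r cos θ, r sin θ) = (11.755705, -16.180340)
h = r sin θ − e = -16.180340 − 3 = -19.180340
x = r cos θ + √(L² − h²) = 11.755705 + √(89401.0 − 367.8854) = 11.755705 + 298.384173 = 310.139878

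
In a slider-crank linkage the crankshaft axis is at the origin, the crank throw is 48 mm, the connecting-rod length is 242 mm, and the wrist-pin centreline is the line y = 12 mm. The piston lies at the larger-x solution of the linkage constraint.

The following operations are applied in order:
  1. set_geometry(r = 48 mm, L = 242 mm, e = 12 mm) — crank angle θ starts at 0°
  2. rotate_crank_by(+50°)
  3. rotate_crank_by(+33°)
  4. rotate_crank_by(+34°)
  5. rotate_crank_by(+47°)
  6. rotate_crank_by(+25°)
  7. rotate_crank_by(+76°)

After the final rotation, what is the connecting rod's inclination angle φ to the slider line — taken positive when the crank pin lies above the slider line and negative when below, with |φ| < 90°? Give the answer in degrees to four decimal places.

set_geometry: r = 48 mm, L = 242 mm, e = 12 mm; θ ← 0°
rotate_crank_by(+50°): θ ← 0° +50° = 50°
rotate_crank_by(+33°): θ ← 50° +33° = 83°
rotate_crank_by(+34°): θ ← 83° +34° = 117°
rotate_crank_by(+47°): θ ← 117° +47° = 164°
rotate_crank_by(+25°): θ ← 164° +25° = 189°
rotate_crank_by(+76°): θ ← 189° +76° = 265°
crank pin P = (r cos θ, r sin θ) = (-4.183476, -47.817346)
h = r sin θ − e = -47.817346 − 12 = -59.817346
sin φ = h / L = -59.817346 / 242 = -0.24717911
φ = arcsin(-0.24717911) = -14.310649°

-14.3106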